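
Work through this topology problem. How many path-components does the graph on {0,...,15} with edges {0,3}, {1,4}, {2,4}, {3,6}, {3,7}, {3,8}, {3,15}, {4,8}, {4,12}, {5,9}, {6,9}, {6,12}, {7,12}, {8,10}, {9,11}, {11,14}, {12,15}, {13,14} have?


Run DFS/union-find over 16 vertices.
V = 16, E = 18.
Number of components = 1

1


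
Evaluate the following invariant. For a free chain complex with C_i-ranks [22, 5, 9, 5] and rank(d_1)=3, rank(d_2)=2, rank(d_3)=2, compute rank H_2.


rank H_k = rank(ker d_k) - rank(im d_{k+1}).
rank(ker d_2) = rank(C_2) - rank(d_2) = 9 - 2 = 7.
rank(im d_{2+1}) = 2.
rank H_2 = 7 - 2 = 5

5


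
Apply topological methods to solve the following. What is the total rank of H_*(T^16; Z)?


b_k(T^16) = C(16,k), so the sum over k is sum_k C(16,k) = 2^16.
Total = 2^16 = 65536

65536


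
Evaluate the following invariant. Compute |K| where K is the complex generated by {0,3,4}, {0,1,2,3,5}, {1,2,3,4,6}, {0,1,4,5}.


Each maximal simplex on m vertices has 2^m - 1 nonempty faces.
Take the union (dedupe shared faces).
Total distinct faces = 62

62


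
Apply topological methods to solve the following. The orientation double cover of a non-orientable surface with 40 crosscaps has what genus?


chi(N_40) = 2 - 40 = -38.
Double cover: chi(Sigma_g) = 2 * chi(N_40) = 2*(-38) = -76.
2 - 2g = -76, so g = (2 - (-76))/2 = 78/2 = 39

39


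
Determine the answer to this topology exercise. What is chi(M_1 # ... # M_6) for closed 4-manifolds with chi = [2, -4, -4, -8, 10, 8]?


For n-manifolds: chi(A#B) = chi(A) + chi(B) - chi(S^4).
chi(S^4) = 1 + (-1)^4 = 2.
chi(#) = (sum chi_i) - (6-1)*chi(S^4) = 4 - 5*2 = -6

-6


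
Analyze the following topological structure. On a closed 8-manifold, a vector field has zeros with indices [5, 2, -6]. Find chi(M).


Poincare-Hopf: chi(M) = sum of indices of zeros.
chi = (5) + (2) + (-6) = 1

1


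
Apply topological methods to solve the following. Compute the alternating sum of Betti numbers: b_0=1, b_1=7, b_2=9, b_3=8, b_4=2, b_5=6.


chi = sum_k (-1)^k b_k.
= (1) + (-7) + (9) + (-8) + (2) + (-6)
= -9

-9


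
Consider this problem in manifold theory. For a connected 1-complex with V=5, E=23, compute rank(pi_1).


For a connected graph: rank(pi_1) = b_1 = E - V + 1 = 1 - chi.
chi = V - E = 5 - 23 = -18.
rank = 1 - (-18) = 23 - 5 + 1 = 19

19


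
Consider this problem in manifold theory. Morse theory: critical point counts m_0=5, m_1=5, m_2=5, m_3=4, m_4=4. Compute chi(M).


Morse theory: chi(M) = sum_k (-1)^k m_k where m_k = #(index-k critical points).
= (5) + (-5) + (5) + (-4) + (4) = 5

5


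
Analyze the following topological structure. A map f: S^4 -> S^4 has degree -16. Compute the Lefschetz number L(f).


On S^4: L(f) = tr(f_0*) + (-1)^4 tr(f_4*) = 1 + (-1)^4 * deg(f).
L(f) = 1 + (-1)^4 * -16 = 1 + -16 = -15

-15


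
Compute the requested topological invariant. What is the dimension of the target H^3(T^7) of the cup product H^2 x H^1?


Cup product: H^p x H^q -> H^{p+q}; here p+q = 2+1 = 3.
rank H^k(T^n) = C(n,k).
C(7,3) = 35

35


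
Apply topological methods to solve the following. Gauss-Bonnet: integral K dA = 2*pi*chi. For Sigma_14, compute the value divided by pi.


Gauss-Bonnet: integral K dA = 2*pi*chi(M).
chi(Sigma_14) = 2 - 2*14 = -26.
(integral K dA)/pi = 2*chi = 2*(-26) = -52

-52


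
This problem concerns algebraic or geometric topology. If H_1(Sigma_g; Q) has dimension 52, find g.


For a closed orientable surface: b_1 = 2g.
52 = 2g
g = 52 / 2 = 26

26


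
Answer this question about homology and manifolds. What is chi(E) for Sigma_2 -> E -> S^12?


chi(S^12) = 2 (n even), chi(Sigma_2) = 2 - 2*2 = -2.
chi(E) = 2 * (-2) = -4

-4


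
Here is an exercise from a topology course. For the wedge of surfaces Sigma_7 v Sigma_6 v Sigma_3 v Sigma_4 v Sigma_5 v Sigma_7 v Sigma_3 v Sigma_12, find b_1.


For a wedge X v Y: reduced H_k(X v Y) = H_k(X) + H_k(Y).
Each Sigma_g contributes b_1 = 2g.
b_1 = 14 + 12 + 6 + 8 + 10 + 14 + 6 + 24 = 94

94


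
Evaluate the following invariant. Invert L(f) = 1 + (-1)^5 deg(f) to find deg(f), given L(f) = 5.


L(f) = 1 + (-1)^5 deg(f) on S^5.
5 = 1 + (-1)^5 * deg(f)
(-1)^5 * deg(f) = 4
deg(f) = -4

-4


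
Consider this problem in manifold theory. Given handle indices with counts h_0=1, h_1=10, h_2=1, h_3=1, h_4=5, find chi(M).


Handles of index k contribute (-1)^k to chi (same as CW cells).
chi = (1) + (-10) + (1) + (-1) + (5) = -4

-4


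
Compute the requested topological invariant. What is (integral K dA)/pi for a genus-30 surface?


Gauss-Bonnet: integral K dA = 2*pi*chi(M).
chi(Sigma_30) = 2 - 2*30 = -58.
(integral K dA)/pi = 2*chi = 2*(-58) = -116

-116


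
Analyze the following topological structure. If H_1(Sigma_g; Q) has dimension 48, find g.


For a closed orientable surface: b_1 = 2g.
48 = 2g
g = 48 / 2 = 24

24


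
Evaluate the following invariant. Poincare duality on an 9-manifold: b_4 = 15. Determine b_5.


Poincare duality for closed orientable n-manifolds: b_k = b_{n-k}.
Here n = 9, so b_5 = b_4 = 15

15


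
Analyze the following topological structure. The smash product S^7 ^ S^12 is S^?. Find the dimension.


S^m ^ S^n = S^{m+n}.
k = 7 + 12 = 19

19


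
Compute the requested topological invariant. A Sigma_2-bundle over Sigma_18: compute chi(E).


For a fiber bundle F -> E -> B (with CW structure): chi(E) = chi(B) * chi(F).
chi(Sigma_18) = -34, chi(Sigma_2) = -2.
chi(E) = (-34) * (-2) = 68

68


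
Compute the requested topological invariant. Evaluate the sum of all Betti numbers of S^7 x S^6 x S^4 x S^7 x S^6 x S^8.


Total Betti number is multiplicative under products.
Each S^d (d>=1) has total Betti number 2.
There are 6 sphere factors.
Total = 2^6 = 64

64


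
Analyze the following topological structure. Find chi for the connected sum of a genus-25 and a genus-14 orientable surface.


chi(Sigma_25) = 2 - 2*25 = -48
chi(Sigma_14) = 2 - 2*14 = -26
For surfaces: chi(A#B) = chi(A) + chi(B) - 2.
chi = -48 + -26 - 2 = -76

-76


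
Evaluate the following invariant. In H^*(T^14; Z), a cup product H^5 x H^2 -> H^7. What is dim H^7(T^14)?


Cup product: H^p x H^q -> H^{p+q}; here p+q = 5+2 = 7.
rank H^k(T^n) = C(n,k).
C(14,7) = 3432

3432


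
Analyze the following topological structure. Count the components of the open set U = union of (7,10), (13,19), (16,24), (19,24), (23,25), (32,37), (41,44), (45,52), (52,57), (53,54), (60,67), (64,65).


Sort and merge overlapping open intervals.
Merged: (7,10), (13,25), (32,37), (41,44), (45,52), (52,57), (60,67).
Number of components = 7

7


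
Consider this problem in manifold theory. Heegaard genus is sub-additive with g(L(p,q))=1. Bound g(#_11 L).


Heegaard genus satisfies g(A#B) <= g(A) + g(B).
Each lens space has g = 1.
Upper bound: 11 * 1 = 11

11


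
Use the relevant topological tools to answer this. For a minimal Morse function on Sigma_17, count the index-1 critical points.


A perfect Morse function has m_k = b_k.
For Sigma_17: b_0=1, b_1=2g=34, b_2=1.
Saddles m_1 = 2g = 34

34


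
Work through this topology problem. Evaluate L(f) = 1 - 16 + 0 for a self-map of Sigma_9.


L(f) = tr(f_0*) - tr(f_1*) + tr(f_2*).
= 1 - (16) + (0)
= -15

-15


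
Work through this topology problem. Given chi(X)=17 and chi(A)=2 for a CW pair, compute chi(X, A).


Relative Euler characteristic: chi(X, A) = chi(X) - chi(A).
= 17 - (2) = 15

15


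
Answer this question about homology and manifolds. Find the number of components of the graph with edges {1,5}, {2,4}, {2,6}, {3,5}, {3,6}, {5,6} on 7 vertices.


Run DFS/union-find over 7 vertices.
V = 7, E = 6.
Number of components = 2

2


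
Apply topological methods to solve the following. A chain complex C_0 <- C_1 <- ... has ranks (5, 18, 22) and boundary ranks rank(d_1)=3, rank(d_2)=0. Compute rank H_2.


rank H_k = rank(ker d_k) - rank(im d_{k+1}).
rank(ker d_2) = rank(C_2) - rank(d_2) = 22 - 0 = 22.
rank(im d_{2+1}) = 0.
rank H_2 = 22 - 0 = 22

22


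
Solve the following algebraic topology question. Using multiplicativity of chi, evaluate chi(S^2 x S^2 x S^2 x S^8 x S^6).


chi is multiplicative: chi(X x Y) = chi(X) chi(Y).
Each even-dim sphere has chi = 2. There are 5 factors.
chi = 2^5 = 32

32


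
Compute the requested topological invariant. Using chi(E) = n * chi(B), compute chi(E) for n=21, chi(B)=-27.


For a finite covering: chi(E) = (number of sheets) * chi(B).
chi(E) = 21 * (-27) = -567

-567


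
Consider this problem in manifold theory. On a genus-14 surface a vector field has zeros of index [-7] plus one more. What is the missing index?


Poincare-Hopf: sum of indices = chi(M).
chi(Sigma_14) = 2 - 2*14 = -26.
Sum of known indices = -7.
x = chi - (sum known) = -26 - (-7) = -19

-19


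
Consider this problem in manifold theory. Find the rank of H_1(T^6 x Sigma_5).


pi_1(A x B) = pi_1(A) x pi_1(B); rank of abelianization = b_1.
b_1(T^6) = 6, b_1(Sigma_5) = 2*5 = 10.
b_1(product) = 6 + 10 = 16

16


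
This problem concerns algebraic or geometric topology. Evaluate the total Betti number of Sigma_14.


For Sigma_14: b_0 = 1, b_1 = 2g = 28, b_2 = 1.
Total = 1 + 28 + 1 = 30

30


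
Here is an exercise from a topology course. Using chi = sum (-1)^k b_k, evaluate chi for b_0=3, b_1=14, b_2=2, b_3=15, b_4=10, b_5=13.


chi = sum_k (-1)^k b_k.
= (3) + (-14) + (2) + (-15) + (10) + (-13)
= -27

-27


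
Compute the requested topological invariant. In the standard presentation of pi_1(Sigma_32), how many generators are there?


Standard presentation: pi_1(Sigma_g) = <a_1,b_1,...,a_g,b_g | [a_1,b_1]...[a_g,b_g] = 1>.
Number of generators = 2g = 2*32 = 64

64


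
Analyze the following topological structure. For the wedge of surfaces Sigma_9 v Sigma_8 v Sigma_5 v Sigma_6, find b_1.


For a wedge X v Y: reduced H_k(X v Y) = H_k(X) + H_k(Y).
Each Sigma_g contributes b_1 = 2g.
b_1 = 18 + 16 + 10 + 12 = 56

56


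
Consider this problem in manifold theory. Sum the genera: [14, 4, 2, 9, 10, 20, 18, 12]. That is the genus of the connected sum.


Genus is additive under connected sum of orientable surfaces.
g = 14 + 4 + 2 + 9 + 10 + 20 + 18 + 12 = 89

89


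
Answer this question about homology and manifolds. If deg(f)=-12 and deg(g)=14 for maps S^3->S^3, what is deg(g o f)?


Degree is multiplicative under composition: deg(g o f) = deg(g) * deg(f).
= 14 * -12 = -168

-168


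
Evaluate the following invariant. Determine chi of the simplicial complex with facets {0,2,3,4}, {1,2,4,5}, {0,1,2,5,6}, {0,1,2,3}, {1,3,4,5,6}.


Enumerate all faces; f-vector: f_0=7, f_1=21, f_2=27, f_3=13, f_4=2.
chi = sum (-1)^k f_k = 2

2


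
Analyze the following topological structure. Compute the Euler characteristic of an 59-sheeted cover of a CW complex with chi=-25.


For a finite covering: chi(E) = (number of sheets) * chi(B).
chi(E) = 59 * (-25) = -1475

-1475


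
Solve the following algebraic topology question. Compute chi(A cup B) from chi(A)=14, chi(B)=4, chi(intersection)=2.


chi(A cup B) = chi(A) + chi(B) - chi(A cap B)
= 14 + (4) - (2)
= 16

16


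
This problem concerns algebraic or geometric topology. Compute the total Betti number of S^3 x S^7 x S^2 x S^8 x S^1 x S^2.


Total Betti number is multiplicative under products.
Each S^d (d>=1) has total Betti number 2.
There are 6 sphere factors.
Total = 2^6 = 64

64


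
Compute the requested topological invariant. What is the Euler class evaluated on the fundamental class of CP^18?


For any closed oriented manifold, <e(TM),[M]> = chi(M).
chi(CP^18) = 18+1 = 19

19


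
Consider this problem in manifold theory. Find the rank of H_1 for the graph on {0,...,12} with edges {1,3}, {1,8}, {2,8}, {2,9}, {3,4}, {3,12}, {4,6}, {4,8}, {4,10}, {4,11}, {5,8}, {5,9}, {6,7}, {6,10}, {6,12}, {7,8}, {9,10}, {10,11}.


b_1 = E - V + (number of components).
E = 18, V = 13, components = 2.
b_1 = 18 - 13 + 2 = 7

7


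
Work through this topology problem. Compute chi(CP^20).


CP^20 has one cell in each even dimension 0, 2, ..., 2*20 (20+1 cells total).
All cells are even-dimensional, so chi = number of cells.
chi = 20 + 1 = 21

21


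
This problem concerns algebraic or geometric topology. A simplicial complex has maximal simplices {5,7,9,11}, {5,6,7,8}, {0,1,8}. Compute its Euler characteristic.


Enumerate all faces; f-vector: f_0=8, f_1=14, f_2=9, f_3=2.
chi = sum (-1)^k f_k = 1

1


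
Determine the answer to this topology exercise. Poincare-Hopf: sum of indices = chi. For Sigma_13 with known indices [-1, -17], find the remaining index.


Poincare-Hopf: sum of indices = chi(M).
chi(Sigma_13) = 2 - 2*13 = -24.
Sum of known indices = -18.
x = chi - (sum known) = -24 - (-18) = -6

-6


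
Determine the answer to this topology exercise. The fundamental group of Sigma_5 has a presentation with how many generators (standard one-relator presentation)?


Standard presentation: pi_1(Sigma_g) = <a_1,b_1,...,a_g,b_g | [a_1,b_1]...[a_g,b_g] = 1>.
Number of generators = 2g = 2*5 = 10

10


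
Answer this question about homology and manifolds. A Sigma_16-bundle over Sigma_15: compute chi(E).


For a fiber bundle F -> E -> B (with CW structure): chi(E) = chi(B) * chi(F).
chi(Sigma_15) = -28, chi(Sigma_16) = -30.
chi(E) = (-28) * (-30) = 840

840


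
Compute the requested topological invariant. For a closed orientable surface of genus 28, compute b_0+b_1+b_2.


For Sigma_28: b_0 = 1, b_1 = 2g = 56, b_2 = 1.
Total = 1 + 56 + 1 = 58

58


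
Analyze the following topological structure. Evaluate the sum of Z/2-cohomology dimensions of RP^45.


H^k(RP^45; Z/2) = Z/2 for each 0 <= k <= 45.
Total dimension = 45 + 1 = 46

46


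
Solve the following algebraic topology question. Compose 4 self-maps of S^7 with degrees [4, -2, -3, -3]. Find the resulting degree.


Degree is multiplicative: deg(composition) = product of degrees.
= (4) * (-2) * (-3) * (-3) = -72

-72


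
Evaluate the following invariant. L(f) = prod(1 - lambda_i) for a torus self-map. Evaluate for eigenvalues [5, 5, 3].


For a torus self-map: L(f) = det(I - A) where A acts on H_1.
L(f) = (1-5) * (1-5) * (1-3) = -4 * -4 * -2 = -32

-32


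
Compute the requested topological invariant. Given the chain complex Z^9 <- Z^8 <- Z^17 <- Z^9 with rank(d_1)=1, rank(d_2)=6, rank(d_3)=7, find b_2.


rank H_k = rank(ker d_k) - rank(im d_{k+1}).
rank(ker d_2) = rank(C_2) - rank(d_2) = 17 - 6 = 11.
rank(im d_{2+1}) = 7.
rank H_2 = 11 - 7 = 4

4


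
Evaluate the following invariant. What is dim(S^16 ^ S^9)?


S^m ^ S^n = S^{m+n}.
k = 16 + 9 = 25

25


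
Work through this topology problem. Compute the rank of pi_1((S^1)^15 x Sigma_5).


pi_1(A x B) = pi_1(A) x pi_1(B); rank of abelianization = b_1.
b_1(T^15) = 15, b_1(Sigma_5) = 2*5 = 10.
b_1(product) = 15 + 10 = 25

25


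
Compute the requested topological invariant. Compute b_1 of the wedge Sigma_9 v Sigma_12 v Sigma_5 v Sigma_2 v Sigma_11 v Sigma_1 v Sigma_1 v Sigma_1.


For a wedge X v Y: reduced H_k(X v Y) = H_k(X) + H_k(Y).
Each Sigma_g contributes b_1 = 2g.
b_1 = 18 + 24 + 10 + 4 + 22 + 2 + 2 + 2 = 84

84


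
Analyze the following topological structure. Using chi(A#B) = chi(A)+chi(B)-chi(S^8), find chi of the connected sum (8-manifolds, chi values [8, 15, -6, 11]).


For n-manifolds: chi(A#B) = chi(A) + chi(B) - chi(S^8).
chi(S^8) = 1 + (-1)^8 = 2.
chi(#) = (sum chi_i) - (4-1)*chi(S^8) = 28 - 3*2 = 22

22


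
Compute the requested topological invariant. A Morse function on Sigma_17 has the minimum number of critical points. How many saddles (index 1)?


A perfect Morse function has m_k = b_k.
For Sigma_17: b_0=1, b_1=2g=34, b_2=1.
Saddles m_1 = 2g = 34

34


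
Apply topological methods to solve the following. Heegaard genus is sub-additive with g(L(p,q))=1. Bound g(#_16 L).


Heegaard genus satisfies g(A#B) <= g(A) + g(B).
Each lens space has g = 1.
Upper bound: 16 * 1 = 16

16


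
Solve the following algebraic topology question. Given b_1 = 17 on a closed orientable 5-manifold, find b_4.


Poincare duality for closed orientable n-manifolds: b_k = b_{n-k}.
Here n = 5, so b_4 = b_1 = 17

17


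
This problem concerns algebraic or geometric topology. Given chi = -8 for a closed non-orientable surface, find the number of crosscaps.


chi = 2 - k for closed non-orientable surfaces with k crosscaps.
-8 = 2 - k
k = 2 - (-8) = 10

10


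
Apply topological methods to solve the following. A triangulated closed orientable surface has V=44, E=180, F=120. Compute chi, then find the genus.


chi = V - E + F = 44 - 180 + 120 = -16
For orientable closed surface: chi = 2 - 2g, so g = (2 - chi)/2.
g = (2 - (-16)) / 2 = 18 / 2 = 9

9


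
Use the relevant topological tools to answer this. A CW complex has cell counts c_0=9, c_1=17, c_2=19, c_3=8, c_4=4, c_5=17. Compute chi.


chi = sum_k (-1)^k c_k.
= (-1)^0*9 + (-1)^1*17 + (-1)^2*19 + (-1)^3*8 + (-1)^4*4 + (-1)^5*17
= (9) + (-17) + (19) + (-8) + (4) + (-17)
= -10

-10


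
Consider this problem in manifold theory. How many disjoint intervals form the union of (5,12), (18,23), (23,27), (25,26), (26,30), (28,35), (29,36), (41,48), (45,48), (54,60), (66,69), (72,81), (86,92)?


Sort and merge overlapping open intervals.
Merged: (5,12), (18,23), (23,36), (41,48), (54,60), (66,69), (72,81), (86,92).
Number of components = 8

8


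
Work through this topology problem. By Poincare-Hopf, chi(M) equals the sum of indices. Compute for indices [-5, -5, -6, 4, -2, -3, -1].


Poincare-Hopf: chi(M) = sum of indices of zeros.
chi = (-5) + (-5) + (-6) + (4) + (-2) + (-3) + (-1) = -18

-18


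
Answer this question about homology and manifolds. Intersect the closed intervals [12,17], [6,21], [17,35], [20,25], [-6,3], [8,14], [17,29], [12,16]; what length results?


Intersection = [max(a_i), min(b_i)] = [20, 3].
Since 20 > 3, the intersection is empty.
Length = 0

0


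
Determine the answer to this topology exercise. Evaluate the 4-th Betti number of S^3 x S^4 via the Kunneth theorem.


Each S^d has Poincare polynomial 1 + t^d.
The product S^3 x S^4 has Poincare polynomial prod(1+t^d_i).
Expanding: b_0=1, b_3=1, b_4=1, b_7=1.
b_4 = 1

1


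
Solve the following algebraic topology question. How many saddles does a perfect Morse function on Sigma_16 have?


A perfect Morse function has m_k = b_k.
For Sigma_16: b_0=1, b_1=2g=32, b_2=1.
Saddles m_1 = 2g = 32

32


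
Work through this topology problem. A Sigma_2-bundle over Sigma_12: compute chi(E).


For a fiber bundle F -> E -> B (with CW structure): chi(E) = chi(B) * chi(F).
chi(Sigma_12) = -22, chi(Sigma_2) = -2.
chi(E) = (-22) * (-2) = 44

44


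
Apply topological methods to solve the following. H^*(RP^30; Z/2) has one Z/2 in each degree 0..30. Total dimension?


H^k(RP^30; Z/2) = Z/2 for each 0 <= k <= 30.
Total dimension = 30 + 1 = 31

31


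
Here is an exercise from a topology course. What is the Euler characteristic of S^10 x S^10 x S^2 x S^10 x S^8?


chi is multiplicative: chi(X x Y) = chi(X) chi(Y).
Each even-dim sphere has chi = 2. There are 5 factors.
chi = 2^5 = 32

32


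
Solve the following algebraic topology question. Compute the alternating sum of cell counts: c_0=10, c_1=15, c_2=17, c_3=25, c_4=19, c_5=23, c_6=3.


chi = sum_k (-1)^k c_k.
= (-1)^0*10 + (-1)^1*15 + (-1)^2*17 + (-1)^3*25 + (-1)^4*19 + (-1)^5*23 + (-1)^6*3
= (10) + (-15) + (17) + (-25) + (19) + (-23) + (3)
= -14

-14


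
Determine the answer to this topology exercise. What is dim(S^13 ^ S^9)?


S^m ^ S^n = S^{m+n}.
k = 13 + 9 = 22

22


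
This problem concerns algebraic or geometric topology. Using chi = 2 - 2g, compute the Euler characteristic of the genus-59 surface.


For a closed orientable surface of genus g: chi = 2 - 2g.
Here g = 59.
chi = 2 - 2*59 = 2 - 118 = -116

-116


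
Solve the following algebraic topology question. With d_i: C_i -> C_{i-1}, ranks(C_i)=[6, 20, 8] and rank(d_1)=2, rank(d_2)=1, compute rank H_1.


rank H_k = rank(ker d_k) - rank(im d_{k+1}).
rank(ker d_1) = rank(C_1) - rank(d_1) = 20 - 2 = 18.
rank(im d_{1+1}) = 1.
rank H_1 = 18 - 1 = 17

17


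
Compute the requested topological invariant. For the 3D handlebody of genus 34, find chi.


A genus-g handlebody deformation retracts to a wedge of g circles.
chi(vee_g S^1) = 1 - g.
chi(H_34) = 1 - 34 = -33

-33


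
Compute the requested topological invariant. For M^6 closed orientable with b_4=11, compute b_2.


Poincare duality for closed orientable n-manifolds: b_k = b_{n-k}.
Here n = 6, so b_2 = b_4 = 11

11


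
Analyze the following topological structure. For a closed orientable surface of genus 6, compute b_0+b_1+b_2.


For Sigma_6: b_0 = 1, b_1 = 2g = 12, b_2 = 1.
Total = 1 + 12 + 1 = 14

14


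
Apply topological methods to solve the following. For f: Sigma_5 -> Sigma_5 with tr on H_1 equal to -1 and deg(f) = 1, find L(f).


L(f) = tr(f_0*) - tr(f_1*) + tr(f_2*).
= 1 - (-1) + (1)
= 3

3


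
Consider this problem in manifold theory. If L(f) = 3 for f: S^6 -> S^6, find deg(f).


L(f) = 1 + (-1)^6 deg(f) on S^6.
3 = 1 + (-1)^6 * deg(f)
(-1)^6 * deg(f) = 2
deg(f) = 2

2


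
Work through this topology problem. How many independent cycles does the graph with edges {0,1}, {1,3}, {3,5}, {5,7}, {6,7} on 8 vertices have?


b_1 = E - V + (number of components).
E = 5, V = 8, components = 3.
b_1 = 5 - 8 + 3 = 0

0


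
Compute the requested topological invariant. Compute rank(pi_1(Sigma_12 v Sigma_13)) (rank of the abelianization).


For a wedge: H_1(A v B) = H_1(A) + H_1(B).
b_1(Sigma_12) = 24, b_1(Sigma_13) = 26.
b_1 = 24 + 26 = 50

50


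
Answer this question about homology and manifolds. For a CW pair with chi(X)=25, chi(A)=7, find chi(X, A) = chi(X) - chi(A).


Relative Euler characteristic: chi(X, A) = chi(X) - chi(A).
= 25 - (7) = 18

18


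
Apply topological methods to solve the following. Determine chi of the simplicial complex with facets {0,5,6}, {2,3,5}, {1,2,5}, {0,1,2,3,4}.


Enumerate all faces; f-vector: f_0=7, f_1=16, f_2=13, f_3=5, f_4=1.
chi = sum (-1)^k f_k = 0

0


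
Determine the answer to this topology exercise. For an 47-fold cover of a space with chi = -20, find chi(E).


For a finite covering: chi(E) = (number of sheets) * chi(B).
chi(E) = 47 * (-20) = -940

-940


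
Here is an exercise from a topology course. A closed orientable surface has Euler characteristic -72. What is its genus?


chi = 2 - 2g for closed orientable surfaces.
-72 = 2 - 2g
2g = 2 - (-72) = 74
g = 37

37


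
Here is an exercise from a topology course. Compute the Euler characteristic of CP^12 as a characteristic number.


For any closed oriented manifold, <e(TM),[M]> = chi(M).
chi(CP^12) = 12+1 = 13

13


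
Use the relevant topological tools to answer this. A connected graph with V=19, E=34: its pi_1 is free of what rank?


For a connected graph: rank(pi_1) = b_1 = E - V + 1 = 1 - chi.
chi = V - E = 19 - 34 = -15.
rank = 1 - (-15) = 34 - 19 + 1 = 16

16


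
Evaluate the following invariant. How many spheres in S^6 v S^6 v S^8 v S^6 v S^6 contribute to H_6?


For a wedge of spheres, H_k (k>0) is free on one generator per sphere of dimension k.
Spheres of dimension 6: count = 4.
b_6 = 4

4


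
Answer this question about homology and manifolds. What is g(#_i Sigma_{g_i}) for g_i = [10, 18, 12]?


Genus is additive under connected sum of orientable surfaces.
g = 10 + 18 + 12 = 40

40


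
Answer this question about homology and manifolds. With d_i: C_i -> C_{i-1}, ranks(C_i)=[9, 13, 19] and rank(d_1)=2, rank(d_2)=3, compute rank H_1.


rank H_k = rank(ker d_k) - rank(im d_{k+1}).
rank(ker d_1) = rank(C_1) - rank(d_1) = 13 - 2 = 11.
rank(im d_{1+1}) = 3.
rank H_1 = 11 - 3 = 8

8


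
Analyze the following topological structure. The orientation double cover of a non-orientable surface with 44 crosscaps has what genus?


chi(N_44) = 2 - 44 = -42.
Double cover: chi(Sigma_g) = 2 * chi(N_44) = 2*(-42) = -84.
2 - 2g = -84, so g = (2 - (-84))/2 = 86/2 = 43

43


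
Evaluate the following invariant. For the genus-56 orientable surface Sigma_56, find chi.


For a closed orientable surface of genus g: chi = 2 - 2g.
Here g = 56.
chi = 2 - 2*56 = 2 - 112 = -110

-110


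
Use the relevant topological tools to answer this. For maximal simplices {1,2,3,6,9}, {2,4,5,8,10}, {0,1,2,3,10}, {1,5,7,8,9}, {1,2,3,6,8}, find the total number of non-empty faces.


Each maximal simplex on m vertices has 2^m - 1 nonempty faces.
Take the union (dedupe shared faces).
Total distinct faces = 121

121


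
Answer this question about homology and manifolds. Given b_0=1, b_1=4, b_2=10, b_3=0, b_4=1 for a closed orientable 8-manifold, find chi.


By Poincare duality b_k = b_{8-k}, so full Betti numbers: b_0=1, b_1=4, b_2=10, b_3=0, b_4=1, b_5=0, b_6=10, b_7=4, b_8=1.
chi = sum (-1)^k b_k = 15

15


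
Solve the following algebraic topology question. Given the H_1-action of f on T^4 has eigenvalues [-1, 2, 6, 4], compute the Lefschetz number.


For a torus self-map: L(f) = det(I - A) where A acts on H_1.
L(f) = (1--1) * (1-2) * (1-6) * (1-4) = 2 * -1 * -5 * -3 = -30

-30


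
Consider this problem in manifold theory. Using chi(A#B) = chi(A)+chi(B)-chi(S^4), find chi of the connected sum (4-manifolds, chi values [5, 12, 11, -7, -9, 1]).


For n-manifolds: chi(A#B) = chi(A) + chi(B) - chi(S^4).
chi(S^4) = 1 + (-1)^4 = 2.
chi(#) = (sum chi_i) - (6-1)*chi(S^4) = 13 - 5*2 = 3

3


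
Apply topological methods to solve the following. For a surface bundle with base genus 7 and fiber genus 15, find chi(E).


For a fiber bundle F -> E -> B (with CW structure): chi(E) = chi(B) * chi(F).
chi(Sigma_7) = -12, chi(Sigma_15) = -28.
chi(E) = (-12) * (-28) = 336

336


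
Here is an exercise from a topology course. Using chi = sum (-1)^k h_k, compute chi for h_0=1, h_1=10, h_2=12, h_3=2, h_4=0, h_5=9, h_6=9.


Handles of index k contribute (-1)^k to chi (same as CW cells).
chi = (1) + (-10) + (12) + (-2) + (0) + (-9) + (9) = 1

1


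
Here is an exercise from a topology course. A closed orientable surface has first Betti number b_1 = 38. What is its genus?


For a closed orientable surface: b_1 = 2g.
38 = 2g
g = 38 / 2 = 19

19


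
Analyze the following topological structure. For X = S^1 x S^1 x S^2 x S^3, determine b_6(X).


Each S^d has Poincare polynomial 1 + t^d.
The product S^1 x S^1 x S^2 x S^3 has Poincare polynomial prod(1+t^d_i).
Expanding: b_0=1, b_1=2, b_2=2, b_3=3, b_4=3, b_5=2, b_6=2, b_7=1.
b_6 = 2

2


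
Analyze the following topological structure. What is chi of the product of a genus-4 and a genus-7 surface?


chi(Sigma_4) = 2 - 2*4 = -6
chi(Sigma_7) = 2 - 2*7 = -12
chi(product) = (-6) * (-12) = 72

72


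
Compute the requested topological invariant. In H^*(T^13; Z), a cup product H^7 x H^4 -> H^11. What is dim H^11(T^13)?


Cup product: H^p x H^q -> H^{p+q}; here p+q = 7+4 = 11.
rank H^k(T^n) = C(n,k).
C(13,11) = 78

78


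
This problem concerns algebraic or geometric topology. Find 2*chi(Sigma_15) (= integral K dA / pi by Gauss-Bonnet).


Gauss-Bonnet: integral K dA = 2*pi*chi(M).
chi(Sigma_15) = 2 - 2*15 = -28.
(integral K dA)/pi = 2*chi = 2*(-28) = -56

-56


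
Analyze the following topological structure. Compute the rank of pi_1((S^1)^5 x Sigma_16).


pi_1(A x B) = pi_1(A) x pi_1(B); rank of abelianization = b_1.
b_1(T^5) = 5, b_1(Sigma_16) = 2*16 = 32.
b_1(product) = 5 + 32 = 37

37


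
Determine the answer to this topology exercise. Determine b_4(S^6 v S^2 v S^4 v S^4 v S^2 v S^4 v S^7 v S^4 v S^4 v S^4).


For a wedge of spheres, H_k (k>0) is free on one generator per sphere of dimension k.
Spheres of dimension 4: count = 6.
b_4 = 6

6


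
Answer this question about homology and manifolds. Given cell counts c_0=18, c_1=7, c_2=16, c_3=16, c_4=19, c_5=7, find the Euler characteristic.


chi = sum_k (-1)^k c_k.
= (-1)^0*18 + (-1)^1*7 + (-1)^2*16 + (-1)^3*16 + (-1)^4*19 + (-1)^5*7
= (18) + (-7) + (16) + (-16) + (19) + (-7)
= 23

23


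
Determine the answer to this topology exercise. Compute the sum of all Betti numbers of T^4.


b_k(T^4) = C(4,k), so the sum over k is sum_k C(4,k) = 2^4.
Total = 2^4 = 16

16


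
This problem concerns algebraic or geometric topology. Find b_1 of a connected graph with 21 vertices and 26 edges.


For a connected graph: rank(pi_1) = b_1 = E - V + 1 = 1 - chi.
chi = V - E = 21 - 26 = -5.
rank = 1 - (-5) = 26 - 21 + 1 = 6

6


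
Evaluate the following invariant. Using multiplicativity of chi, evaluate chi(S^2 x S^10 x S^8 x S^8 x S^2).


chi is multiplicative: chi(X x Y) = chi(X) chi(Y).
Each even-dim sphere has chi = 2. There are 5 factors.
chi = 2^5 = 32

32


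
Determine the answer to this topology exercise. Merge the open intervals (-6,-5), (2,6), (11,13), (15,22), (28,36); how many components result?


Sort and merge overlapping open intervals.
Merged: (-6,-5), (2,6), (11,13), (15,22), (28,36).
Number of components = 5

5


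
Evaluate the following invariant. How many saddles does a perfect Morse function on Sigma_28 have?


A perfect Morse function has m_k = b_k.
For Sigma_28: b_0=1, b_1=2g=56, b_2=1.
Saddles m_1 = 2g = 56

56


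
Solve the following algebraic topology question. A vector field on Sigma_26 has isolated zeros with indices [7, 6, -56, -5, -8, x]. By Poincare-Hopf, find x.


Poincare-Hopf: sum of indices = chi(M).
chi(Sigma_26) = 2 - 2*26 = -50.
Sum of known indices = -56.
x = chi - (sum known) = -50 - (-56) = 6

6


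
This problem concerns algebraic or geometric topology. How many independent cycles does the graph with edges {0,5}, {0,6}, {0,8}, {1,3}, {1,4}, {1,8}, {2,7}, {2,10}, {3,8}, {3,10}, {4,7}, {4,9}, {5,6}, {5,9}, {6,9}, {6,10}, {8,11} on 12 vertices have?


b_1 = E - V + (number of components).
E = 17, V = 12, components = 1.
b_1 = 17 - 12 + 1 = 6

6


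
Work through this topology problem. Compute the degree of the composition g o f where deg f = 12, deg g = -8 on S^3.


Degree is multiplicative under composition: deg(g o f) = deg(g) * deg(f).
= -8 * 12 = -96

-96


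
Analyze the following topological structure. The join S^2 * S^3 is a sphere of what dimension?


Join of spheres: S^m * S^n = S^{m+n+1}.
dim = 2 + 3 + 1 = 6

6


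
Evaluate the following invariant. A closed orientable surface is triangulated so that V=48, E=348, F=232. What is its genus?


chi = V - E + F = 48 - 348 + 232 = -68
For orientable closed surface: chi = 2 - 2g, so g = (2 - chi)/2.
g = (2 - (-68)) / 2 = 70 / 2 = 35

35


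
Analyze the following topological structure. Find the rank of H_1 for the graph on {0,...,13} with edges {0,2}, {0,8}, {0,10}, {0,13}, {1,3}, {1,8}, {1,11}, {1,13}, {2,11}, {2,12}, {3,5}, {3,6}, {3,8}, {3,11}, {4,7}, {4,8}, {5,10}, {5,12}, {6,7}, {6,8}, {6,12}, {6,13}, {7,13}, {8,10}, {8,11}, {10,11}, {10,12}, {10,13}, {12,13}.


b_1 = E - V + (number of components).
E = 29, V = 14, components = 2.
b_1 = 29 - 14 + 2 = 17

17


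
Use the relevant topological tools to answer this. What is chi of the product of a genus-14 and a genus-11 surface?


chi(Sigma_14) = 2 - 2*14 = -26
chi(Sigma_11) = 2 - 2*11 = -20
chi(product) = (-26) * (-20) = 520

520


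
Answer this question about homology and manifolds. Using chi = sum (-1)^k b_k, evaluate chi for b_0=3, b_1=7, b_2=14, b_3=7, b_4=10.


chi = sum_k (-1)^k b_k.
= (3) + (-7) + (14) + (-7) + (10)
= 13

13


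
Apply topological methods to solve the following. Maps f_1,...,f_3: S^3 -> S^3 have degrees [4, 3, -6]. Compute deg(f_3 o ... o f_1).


Degree is multiplicative: deg(composition) = product of degrees.
= (4) * (3) * (-6) = -72

-72


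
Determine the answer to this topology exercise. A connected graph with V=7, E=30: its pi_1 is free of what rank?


For a connected graph: rank(pi_1) = b_1 = E - V + 1 = 1 - chi.
chi = V - E = 7 - 30 = -23.
rank = 1 - (-23) = 30 - 7 + 1 = 24

24


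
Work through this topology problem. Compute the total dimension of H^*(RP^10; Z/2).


H^k(RP^10; Z/2) = Z/2 for each 0 <= k <= 10.
Total dimension = 10 + 1 = 11

11


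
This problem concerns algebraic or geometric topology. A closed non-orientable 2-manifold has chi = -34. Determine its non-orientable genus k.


chi = 2 - k for closed non-orientable surfaces with k crosscaps.
-34 = 2 - k
k = 2 - (-34) = 36

36


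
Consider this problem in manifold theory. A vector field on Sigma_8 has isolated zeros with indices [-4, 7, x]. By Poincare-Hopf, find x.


Poincare-Hopf: sum of indices = chi(M).
chi(Sigma_8) = 2 - 2*8 = -14.
Sum of known indices = 3.
x = chi - (sum known) = -14 - (3) = -17

-17


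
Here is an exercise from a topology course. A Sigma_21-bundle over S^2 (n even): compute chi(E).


chi(S^2) = 2 (n even), chi(Sigma_21) = 2 - 2*21 = -40.
chi(E) = 2 * (-40) = -80

-80


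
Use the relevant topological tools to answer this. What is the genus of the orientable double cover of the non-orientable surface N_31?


chi(N_31) = 2 - 31 = -29.
Double cover: chi(Sigma_g) = 2 * chi(N_31) = 2*(-29) = -58.
2 - 2g = -58, so g = (2 - (-58))/2 = 60/2 = 30

30


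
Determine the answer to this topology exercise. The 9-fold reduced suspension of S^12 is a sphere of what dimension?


Each suspension raises dimension by 1: Sigma S^n = S^{n+1}.
Sigma^9 S^12 = S^{12+9} = S^21

21


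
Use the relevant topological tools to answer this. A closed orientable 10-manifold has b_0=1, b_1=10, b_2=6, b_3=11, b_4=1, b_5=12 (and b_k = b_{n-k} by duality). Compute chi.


By Poincare duality b_k = b_{10-k}, so full Betti numbers: b_0=1, b_1=10, b_2=6, b_3=11, b_4=1, b_5=12, b_6=1, b_7=11, b_8=6, b_9=10, b_10=1.
chi = sum (-1)^k b_k = -38

-38


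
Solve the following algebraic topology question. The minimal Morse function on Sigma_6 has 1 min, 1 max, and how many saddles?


A perfect Morse function has m_k = b_k.
For Sigma_6: b_0=1, b_1=2g=12, b_2=1.
Saddles m_1 = 2g = 12

12


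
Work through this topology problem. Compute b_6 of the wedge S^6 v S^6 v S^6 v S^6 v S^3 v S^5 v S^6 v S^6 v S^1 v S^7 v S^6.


For a wedge of spheres, H_k (k>0) is free on one generator per sphere of dimension k.
Spheres of dimension 6: count = 7.
b_6 = 7

7


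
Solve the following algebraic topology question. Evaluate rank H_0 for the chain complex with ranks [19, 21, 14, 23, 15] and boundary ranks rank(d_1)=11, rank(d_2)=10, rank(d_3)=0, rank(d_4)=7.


rank H_k = rank(ker d_k) - rank(im d_{k+1}).
rank(ker d_0) = rank(C_0) - rank(d_0) = 19 - 0 = 19.
rank(im d_{0+1}) = 11.
rank H_0 = 19 - 11 = 8

8


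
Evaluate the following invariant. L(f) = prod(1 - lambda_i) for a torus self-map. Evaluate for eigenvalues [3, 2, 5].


For a torus self-map: L(f) = det(I - A) where A acts on H_1.
L(f) = (1-3) * (1-2) * (1-5) = -2 * -1 * -4 = -8

-8


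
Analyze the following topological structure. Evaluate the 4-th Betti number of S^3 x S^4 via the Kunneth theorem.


Each S^d has Poincare polynomial 1 + t^d.
The product S^3 x S^4 has Poincare polynomial prod(1+t^d_i).
Expanding: b_0=1, b_3=1, b_4=1, b_7=1.
b_4 = 1

1


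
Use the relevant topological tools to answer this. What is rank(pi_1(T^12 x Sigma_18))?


pi_1(A x B) = pi_1(A) x pi_1(B); rank of abelianization = b_1.
b_1(T^12) = 12, b_1(Sigma_18) = 2*18 = 36.
b_1(product) = 12 + 36 = 48

48


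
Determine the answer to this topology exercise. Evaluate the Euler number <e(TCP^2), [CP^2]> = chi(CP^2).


For any closed oriented manifold, <e(TM),[M]> = chi(M).
chi(CP^2) = 2+1 = 3

3


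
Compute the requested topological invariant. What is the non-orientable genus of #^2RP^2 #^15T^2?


Since a >= 1, the sum is non-orientable; each T^2 can be replaced by RP^2 # RP^2 (since T^2#RP^2 = 3RP^2).
Total crosscaps k = 2 + 2*15 = 32.
Check via chi: chi = 2*1 + 15*0 - (2+15-1)*2 = -30 = 2 - k = -30. Consistent.

32


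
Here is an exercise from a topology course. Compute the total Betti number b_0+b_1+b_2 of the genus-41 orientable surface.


For Sigma_41: b_0 = 1, b_1 = 2g = 82, b_2 = 1.
Total = 1 + 82 + 1 = 84

84


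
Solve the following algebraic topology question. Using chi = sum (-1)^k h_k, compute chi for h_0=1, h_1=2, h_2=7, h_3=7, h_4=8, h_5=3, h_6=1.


Handles of index k contribute (-1)^k to chi (same as CW cells).
chi = (1) + (-2) + (7) + (-7) + (8) + (-3) + (1) = 5

5


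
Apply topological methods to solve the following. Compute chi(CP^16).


CP^16 has one cell in each even dimension 0, 2, ..., 2*16 (16+1 cells total).
All cells are even-dimensional, so chi = number of cells.
chi = 16 + 1 = 17

17


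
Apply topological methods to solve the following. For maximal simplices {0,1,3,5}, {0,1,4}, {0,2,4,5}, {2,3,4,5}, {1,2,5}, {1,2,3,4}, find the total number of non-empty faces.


Each maximal simplex on m vertices has 2^m - 1 nonempty faces.
Take the union (dedupe shared faces).
Total distinct faces = 41

41


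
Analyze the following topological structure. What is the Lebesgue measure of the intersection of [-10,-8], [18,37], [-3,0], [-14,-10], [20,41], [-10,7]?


Intersection = [max(a_i), min(b_i)] = [20, -10].
Since 20 > -10, the intersection is empty.
Length = 0

0


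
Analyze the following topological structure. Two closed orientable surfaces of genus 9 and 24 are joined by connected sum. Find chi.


chi(Sigma_9) = 2 - 2*9 = -16
chi(Sigma_24) = 2 - 2*24 = -46
For surfaces: chi(A#B) = chi(A) + chi(B) - 2.
chi = -16 + -46 - 2 = -64

-64


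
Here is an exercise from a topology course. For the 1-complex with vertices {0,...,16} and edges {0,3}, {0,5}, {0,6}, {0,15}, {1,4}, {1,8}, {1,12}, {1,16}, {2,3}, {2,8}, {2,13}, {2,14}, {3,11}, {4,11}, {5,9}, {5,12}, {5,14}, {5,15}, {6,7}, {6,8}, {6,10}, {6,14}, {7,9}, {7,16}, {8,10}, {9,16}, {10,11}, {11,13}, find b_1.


b_1 = E - V + (number of components).
E = 28, V = 17, components = 1.
b_1 = 28 - 17 + 1 = 12

12


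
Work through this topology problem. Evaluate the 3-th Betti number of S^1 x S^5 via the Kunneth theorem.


Each S^d has Poincare polynomial 1 + t^d.
The product S^1 x S^5 has Poincare polynomial prod(1+t^d_i).
Expanding: b_0=1, b_1=1, b_5=1, b_6=1.
b_3 = 0

0


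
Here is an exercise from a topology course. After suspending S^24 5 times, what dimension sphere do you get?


Each suspension raises dimension by 1: Sigma S^n = S^{n+1}.
Sigma^5 S^24 = S^{24+5} = S^29

29


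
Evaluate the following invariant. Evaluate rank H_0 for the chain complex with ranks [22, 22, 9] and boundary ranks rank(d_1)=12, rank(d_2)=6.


rank H_k = rank(ker d_k) - rank(im d_{k+1}).
rank(ker d_0) = rank(C_0) - rank(d_0) = 22 - 0 = 22.
rank(im d_{0+1}) = 12.
rank H_0 = 22 - 12 = 10

10


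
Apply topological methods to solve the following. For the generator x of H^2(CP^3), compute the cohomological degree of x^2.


|x| = 2 in H^*(CP^n).
|x^2| = 2 * |x| = 2 * 2 = 4

4


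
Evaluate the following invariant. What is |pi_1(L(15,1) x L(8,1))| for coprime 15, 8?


pi_1(X x Y) = pi_1(X) x pi_1(Y).
pi_1(L(15,1)) = Z/15, pi_1(L(8,1)) = Z/8.
|Z/15 x Z/8| = 15 * 8 = 120

120


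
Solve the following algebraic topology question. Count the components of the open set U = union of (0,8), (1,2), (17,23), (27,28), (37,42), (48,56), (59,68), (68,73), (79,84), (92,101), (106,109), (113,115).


Sort and merge overlapping open intervals.
Merged: (0,8), (17,23), (27,28), (37,42), (48,56), (59,68), (68,73), (79,84), (92,101), (106,109), (113,115).
Number of components = 11

11


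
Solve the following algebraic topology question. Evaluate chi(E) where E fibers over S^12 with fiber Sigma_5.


chi(S^12) = 2 (n even), chi(Sigma_5) = 2 - 2*5 = -8.
chi(E) = 2 * (-8) = -16

-16
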